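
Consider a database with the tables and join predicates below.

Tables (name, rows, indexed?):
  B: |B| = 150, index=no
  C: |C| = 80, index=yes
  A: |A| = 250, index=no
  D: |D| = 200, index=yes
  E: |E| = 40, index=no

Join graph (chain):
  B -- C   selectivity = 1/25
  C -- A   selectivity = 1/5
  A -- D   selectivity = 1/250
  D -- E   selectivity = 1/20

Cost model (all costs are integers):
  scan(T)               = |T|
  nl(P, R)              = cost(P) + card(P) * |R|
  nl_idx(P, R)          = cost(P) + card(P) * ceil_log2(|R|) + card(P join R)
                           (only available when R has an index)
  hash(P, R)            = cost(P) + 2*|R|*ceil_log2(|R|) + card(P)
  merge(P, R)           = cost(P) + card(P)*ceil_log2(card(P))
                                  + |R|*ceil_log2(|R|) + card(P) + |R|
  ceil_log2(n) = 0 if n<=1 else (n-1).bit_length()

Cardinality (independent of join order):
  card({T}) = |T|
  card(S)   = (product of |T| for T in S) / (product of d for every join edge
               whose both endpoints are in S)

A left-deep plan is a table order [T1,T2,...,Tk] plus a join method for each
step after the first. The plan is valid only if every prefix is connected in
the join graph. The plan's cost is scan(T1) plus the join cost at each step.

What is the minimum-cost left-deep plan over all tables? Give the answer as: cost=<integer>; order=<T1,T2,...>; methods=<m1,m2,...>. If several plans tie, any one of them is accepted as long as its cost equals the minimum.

Selinger DP (subsets sized 1..n):
  {B}: scan cost=150, card=150
  {C}: scan cost=80, card=80
  {A}: scan cost=250, card=250
  {D}: scan cost=200, card=200
  {E}: scan cost=40, card=40
  {BC}: card=480; try (C,hash)→1420, (C,nl_idx)→1680, (B,merge)→2070, (C,merge)→2140, (B,hash)→2560, (B,nl)→12080 …(+1); best=1420 via (C,hash)
  {AC}: card=4000; try (C,hash)→1620, (A,merge)→2970, (C,merge)→3140, (A,hash)→4160, (C,nl_idx)→6000, (A,nl)→20080 …(+1); best=1620 via (C,hash)
  {AD}: card=200; try (D,nl_idx)→2450, (D,hash)→3700, (A,merge)→4250, (D,merge)→4300, (A,hash)→4400, (A,nl)→50200 …(+1); best=2450 via (D,nl_idx)
  {DE}: card=400; try (D,nl_idx)→760, (E,hash)→880, (D,merge)→2120, (E,merge)→2280, (D,hash)→3280, (D,nl)→8040 …(+1); best=760 via (D,nl_idx)
  {ABC}: card=24000; try (A,hash)→5900, (B,hash)→8020, (A,merge)→8470, (B,merge)→54970, (A,nl)→121420, (B,nl)→601620; best=5900 via (A,hash)
  {ACD}: card=3200; try (C,hash)→3770, (C,merge)→4890, (C,nl_idx)→7050, (D,hash)→8820, (C,nl)→18450, (D,nl_idx)→36820 …(+2); best=3770 via (C,hash)
  {ADE}: card=400; try (E,hash)→3130, (E,merge)→4530, (A,hash)→5160, (A,merge)→7010, (E,nl)→10450, (A,nl)→100760; best=3130 via (E,hash)
  {ABCD}: card=19200; try (B,hash)→9370, (D,hash)→33100, (B,merge)→46720, (D,nl_idx)→217100, (D,merge)→391700, (B,nl)→483770 …(+1); best=9370 via (B,hash)
  {ACDE}: card=6400; try (C,hash)→4650, (E,hash)→7450, (C,merge)→7770, (C,nl_idx)→12330, (C,nl)→35130, (E,merge)→45650 …(+1); best=4650 via (C,hash)
  {ABCDE}: card=38400; try (B,hash)→13450, (E,hash)→29050, (B,merge)→95600, (E,merge)→316850, (E,nl)→777370, (B,nl)→964650; best=13450 via (B,hash)

cost=13450; order=A,D,E,C,B; methods=nl_idx,hash,hash,hash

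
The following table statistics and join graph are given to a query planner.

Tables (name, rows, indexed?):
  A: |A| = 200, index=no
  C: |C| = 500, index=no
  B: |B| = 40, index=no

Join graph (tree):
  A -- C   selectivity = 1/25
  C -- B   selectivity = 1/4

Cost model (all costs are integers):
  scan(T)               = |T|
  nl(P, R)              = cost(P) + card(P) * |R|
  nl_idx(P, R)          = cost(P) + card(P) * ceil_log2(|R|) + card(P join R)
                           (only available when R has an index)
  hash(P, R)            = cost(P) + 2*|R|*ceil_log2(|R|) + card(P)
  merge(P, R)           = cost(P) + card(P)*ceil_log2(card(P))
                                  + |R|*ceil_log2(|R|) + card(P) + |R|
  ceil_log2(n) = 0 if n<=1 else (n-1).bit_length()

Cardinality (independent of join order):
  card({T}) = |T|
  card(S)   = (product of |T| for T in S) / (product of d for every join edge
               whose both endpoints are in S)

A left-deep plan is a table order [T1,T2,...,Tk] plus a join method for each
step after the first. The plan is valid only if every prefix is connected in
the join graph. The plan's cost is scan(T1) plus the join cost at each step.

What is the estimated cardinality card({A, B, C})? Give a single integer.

40000

Tables in S: A(200), B(40), C(500)
Edges inside S: A-C(d=25), C-B(d=4)
numerator = 200 * 40 * 500 = 4000000
denominator = 25 * 4 = 100
card(S) = 4000000 / 100 = 40000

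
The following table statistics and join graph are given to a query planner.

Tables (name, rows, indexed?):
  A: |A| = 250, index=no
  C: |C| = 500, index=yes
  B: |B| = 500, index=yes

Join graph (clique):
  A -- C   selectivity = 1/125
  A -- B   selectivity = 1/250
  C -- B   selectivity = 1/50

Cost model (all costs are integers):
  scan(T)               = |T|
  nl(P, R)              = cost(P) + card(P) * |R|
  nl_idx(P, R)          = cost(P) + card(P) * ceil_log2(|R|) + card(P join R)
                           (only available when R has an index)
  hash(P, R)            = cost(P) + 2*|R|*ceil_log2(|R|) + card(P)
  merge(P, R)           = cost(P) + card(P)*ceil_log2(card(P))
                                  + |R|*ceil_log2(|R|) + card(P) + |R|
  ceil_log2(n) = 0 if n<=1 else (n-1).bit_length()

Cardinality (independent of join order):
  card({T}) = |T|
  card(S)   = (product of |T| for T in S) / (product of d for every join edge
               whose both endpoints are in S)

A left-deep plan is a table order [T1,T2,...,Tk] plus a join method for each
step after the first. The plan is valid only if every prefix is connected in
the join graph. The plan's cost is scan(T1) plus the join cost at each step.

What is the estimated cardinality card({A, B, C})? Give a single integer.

Tables in S: A(250), B(500), C(500)
Edges inside S: A-C(d=125), A-B(d=250), C-B(d=50)
numerator = 250 * 500 * 500 = 62500000
denominator = 125 * 250 * 50 = 1562500
card(S) = 62500000 / 1562500 = 40

40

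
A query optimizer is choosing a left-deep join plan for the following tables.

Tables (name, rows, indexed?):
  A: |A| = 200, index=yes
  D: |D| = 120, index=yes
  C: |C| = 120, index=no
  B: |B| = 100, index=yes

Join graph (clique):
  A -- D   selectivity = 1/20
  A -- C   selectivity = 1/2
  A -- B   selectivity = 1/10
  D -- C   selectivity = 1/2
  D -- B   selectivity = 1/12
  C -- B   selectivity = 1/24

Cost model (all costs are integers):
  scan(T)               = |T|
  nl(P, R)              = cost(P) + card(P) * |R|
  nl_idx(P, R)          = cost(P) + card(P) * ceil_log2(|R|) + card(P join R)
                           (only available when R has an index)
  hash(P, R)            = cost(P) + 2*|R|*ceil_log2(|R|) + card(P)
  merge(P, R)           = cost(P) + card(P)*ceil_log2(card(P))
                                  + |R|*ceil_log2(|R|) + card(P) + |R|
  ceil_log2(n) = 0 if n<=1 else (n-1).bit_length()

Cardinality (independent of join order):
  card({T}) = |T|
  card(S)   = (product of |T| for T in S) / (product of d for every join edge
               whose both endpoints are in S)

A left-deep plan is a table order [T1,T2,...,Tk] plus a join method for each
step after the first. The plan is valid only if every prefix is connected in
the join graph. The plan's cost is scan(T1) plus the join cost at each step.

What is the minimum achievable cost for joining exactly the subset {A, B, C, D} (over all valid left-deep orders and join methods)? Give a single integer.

7360

Selinger DP over subsets of {A,B,C,D}:
  {A}: scan cost=200, card=200
  {D}: scan cost=120, card=120
  {C}: scan cost=120, card=120
  {B}: scan cost=100, card=100
  {AD}: card=1200; try (D,hash)→2080, (A,nl_idx)→2280, (D,nl_idx)→2800, (A,merge)→2880, (D,merge)→2960, (A,hash)→3440 …(+2); best=2080 via (D,hash)
  {AC}: card=12000; try (C,hash)→2080, (A,merge)→2880, (C,merge)→2960, (A,hash)→3440, (A,nl_idx)→13080, (A,nl)→24120 …(+1); best=2080 via (C,hash)
  {AB}: card=2000; try (B,hash)→1800, (A,merge)→2700, (B,merge)→2800, (A,nl_idx)→2900, (A,hash)→3400, (B,nl_idx)→3600 …(+2); best=1800 via (B,hash)
  {CD}: card=7200; try (D,hash)→1920, (C,hash)→1920, (D,merge)→2040, (C,merge)→2040, (D,nl_idx)→8160, (D,nl)→14520 …(+1); best=1920 via (D,hash)
  {BD}: card=1000; try (B,hash)→1640, (D,nl_idx)→1800, (D,merge)→1860, (D,hash)→1880, (B,merge)→1880, (B,nl_idx)→1960 …(+2); best=1640 via (B,hash)
  {BC}: card=500; try (B,nl_idx)→1460, (B,hash)→1640, (C,merge)→1860, (C,hash)→1880, (B,merge)→1880, (C,nl)→12100 …(+1); best=1460 via (B,nl_idx)
  {ACD}: card=36000; try (C,hash)→4960, (A,hash)→12320, (D,hash)→15760, (C,merge)→17440, (A,nl_idx)→95520, (A,merge)→104520 …(+5); best=4960 via (C,hash)
  {ABD}: card=1000; try (B,hash)→4680, (D,hash)→5480, (A,hash)→5840, (A,nl_idx)→10640, (B,nl_idx)→11480, (A,merge)→14440 …(+6); best=4680 via (B,hash)
  {ABC}: card=5000; try (A,hash)→5160, (C,hash)→5480, (A,merge)→8260, (A,nl_idx)→10460, (B,hash)→15480, (C,merge)→26760 …(+5); best=5160 via (A,hash)
  {BCD}: card=2500; try (D,hash)→3640, (C,hash)→4320, (D,merge)→7420, (D,nl_idx)→7460, (B,hash)→10520, (C,merge)→13600 …(+5); best=3640 via (D,hash)
  {ABCD}: card=1250; try (C,hash)→7360, (A,hash)→9340, (D,hash)→11840, (C,merge)→16640, (A,nl_idx)→24890, (A,merge)→37940 …(+9); best=7360 via (C,hash)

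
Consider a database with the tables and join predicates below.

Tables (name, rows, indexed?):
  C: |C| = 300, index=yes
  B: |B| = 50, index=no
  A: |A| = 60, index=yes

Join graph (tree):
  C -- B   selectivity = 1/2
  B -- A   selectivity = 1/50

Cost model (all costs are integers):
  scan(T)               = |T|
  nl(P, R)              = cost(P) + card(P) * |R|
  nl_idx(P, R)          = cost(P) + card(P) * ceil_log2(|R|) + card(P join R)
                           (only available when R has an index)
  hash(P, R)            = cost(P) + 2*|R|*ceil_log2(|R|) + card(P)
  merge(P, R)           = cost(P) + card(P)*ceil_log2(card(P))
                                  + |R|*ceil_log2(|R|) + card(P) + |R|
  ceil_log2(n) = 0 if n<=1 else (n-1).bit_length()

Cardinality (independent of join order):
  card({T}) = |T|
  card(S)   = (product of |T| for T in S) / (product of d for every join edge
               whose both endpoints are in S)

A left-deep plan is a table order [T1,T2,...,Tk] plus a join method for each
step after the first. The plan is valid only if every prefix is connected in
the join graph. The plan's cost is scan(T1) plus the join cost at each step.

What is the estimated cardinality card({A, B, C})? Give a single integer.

Tables in S: A(60), B(50), C(300)
Edges inside S: C-B(d=2), B-A(d=50)
numerator = 60 * 50 * 300 = 900000
denominator = 2 * 50 = 100
card(S) = 900000 / 100 = 9000

9000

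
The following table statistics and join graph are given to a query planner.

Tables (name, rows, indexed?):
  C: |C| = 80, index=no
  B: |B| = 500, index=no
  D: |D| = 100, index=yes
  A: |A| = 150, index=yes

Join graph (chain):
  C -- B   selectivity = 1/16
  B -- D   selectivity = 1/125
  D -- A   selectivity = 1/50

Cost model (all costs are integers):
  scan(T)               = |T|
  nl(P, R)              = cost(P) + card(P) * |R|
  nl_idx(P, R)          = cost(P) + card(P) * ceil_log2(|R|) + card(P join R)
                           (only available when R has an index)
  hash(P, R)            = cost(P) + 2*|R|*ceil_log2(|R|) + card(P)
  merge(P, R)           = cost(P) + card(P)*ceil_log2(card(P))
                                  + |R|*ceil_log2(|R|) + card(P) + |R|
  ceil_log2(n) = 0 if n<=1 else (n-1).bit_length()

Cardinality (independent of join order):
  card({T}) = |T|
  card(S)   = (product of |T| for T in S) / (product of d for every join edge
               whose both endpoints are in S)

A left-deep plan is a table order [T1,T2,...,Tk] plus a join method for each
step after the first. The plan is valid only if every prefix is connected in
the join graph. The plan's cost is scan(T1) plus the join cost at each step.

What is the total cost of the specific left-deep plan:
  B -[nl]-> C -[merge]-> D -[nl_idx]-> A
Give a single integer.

step 1: scan B: cost=500, card=500
step 2: join C via nl
    card(P join C) = 500*80/(16) = 2500
    cost = 500 + 500*80 = 40500
step 3: join D via merge
    card(P join D) = 2500*100/(125) = 2000
    cost = 40500 + 2500*12 + 100*7 + 2500 + 100 = 73800
step 4: join A via nl_idx
    card(P join A) = 2000*150/(50) = 6000
    cost = 73800 + 2000*8 + 6000 = 95800

95800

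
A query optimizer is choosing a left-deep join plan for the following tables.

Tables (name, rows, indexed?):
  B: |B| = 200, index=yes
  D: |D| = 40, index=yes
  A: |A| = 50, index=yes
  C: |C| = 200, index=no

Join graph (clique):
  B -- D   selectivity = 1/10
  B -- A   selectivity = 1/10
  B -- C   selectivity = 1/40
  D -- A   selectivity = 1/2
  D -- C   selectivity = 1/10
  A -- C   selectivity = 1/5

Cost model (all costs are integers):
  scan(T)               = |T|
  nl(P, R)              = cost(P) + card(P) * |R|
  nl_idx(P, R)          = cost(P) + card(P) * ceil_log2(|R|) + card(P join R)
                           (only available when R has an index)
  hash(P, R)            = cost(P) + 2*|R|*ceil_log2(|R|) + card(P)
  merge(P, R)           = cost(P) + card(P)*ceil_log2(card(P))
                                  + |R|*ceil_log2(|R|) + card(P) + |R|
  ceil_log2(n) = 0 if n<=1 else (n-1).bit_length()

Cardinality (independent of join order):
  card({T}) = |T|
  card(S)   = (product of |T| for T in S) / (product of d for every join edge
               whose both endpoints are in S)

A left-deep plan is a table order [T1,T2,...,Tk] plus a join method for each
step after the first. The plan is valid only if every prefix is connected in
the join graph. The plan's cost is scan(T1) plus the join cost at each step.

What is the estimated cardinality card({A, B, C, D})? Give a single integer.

200

Tables in S: A(50), B(200), C(200), D(40)
Edges inside S: B-D(d=10), B-A(d=10), B-C(d=40), D-A(d=2), D-C(d=10), A-C(d=5)
numerator = 50 * 200 * 200 * 40 = 80000000
denominator = 10 * 10 * 40 * 2 * 10 * 5 = 400000
card(S) = 80000000 / 400000 = 200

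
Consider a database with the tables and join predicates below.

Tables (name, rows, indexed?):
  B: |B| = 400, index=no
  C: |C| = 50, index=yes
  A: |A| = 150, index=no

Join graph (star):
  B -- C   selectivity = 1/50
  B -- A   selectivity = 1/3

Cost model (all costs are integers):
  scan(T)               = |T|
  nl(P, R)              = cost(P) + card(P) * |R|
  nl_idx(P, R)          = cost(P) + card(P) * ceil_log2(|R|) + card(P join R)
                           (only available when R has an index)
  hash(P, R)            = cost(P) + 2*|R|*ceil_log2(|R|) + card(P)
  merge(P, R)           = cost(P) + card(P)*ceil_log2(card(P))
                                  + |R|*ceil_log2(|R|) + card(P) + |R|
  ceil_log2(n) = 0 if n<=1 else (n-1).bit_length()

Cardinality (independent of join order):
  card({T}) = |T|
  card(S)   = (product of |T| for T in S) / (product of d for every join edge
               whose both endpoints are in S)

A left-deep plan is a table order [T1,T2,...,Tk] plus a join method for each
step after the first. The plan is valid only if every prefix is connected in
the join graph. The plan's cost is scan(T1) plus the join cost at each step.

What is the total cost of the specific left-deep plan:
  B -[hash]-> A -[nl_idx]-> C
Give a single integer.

143200

step 1: scan B: cost=400, card=400
step 2: join A via hash
    card(P join A) = 400*150/(3) = 20000
    cost = 400 + 2*150*8 + 400 = 3200
step 3: join C via nl_idx
    card(P join C) = 20000*50/(50) = 20000
    cost = 3200 + 20000*6 + 20000 = 143200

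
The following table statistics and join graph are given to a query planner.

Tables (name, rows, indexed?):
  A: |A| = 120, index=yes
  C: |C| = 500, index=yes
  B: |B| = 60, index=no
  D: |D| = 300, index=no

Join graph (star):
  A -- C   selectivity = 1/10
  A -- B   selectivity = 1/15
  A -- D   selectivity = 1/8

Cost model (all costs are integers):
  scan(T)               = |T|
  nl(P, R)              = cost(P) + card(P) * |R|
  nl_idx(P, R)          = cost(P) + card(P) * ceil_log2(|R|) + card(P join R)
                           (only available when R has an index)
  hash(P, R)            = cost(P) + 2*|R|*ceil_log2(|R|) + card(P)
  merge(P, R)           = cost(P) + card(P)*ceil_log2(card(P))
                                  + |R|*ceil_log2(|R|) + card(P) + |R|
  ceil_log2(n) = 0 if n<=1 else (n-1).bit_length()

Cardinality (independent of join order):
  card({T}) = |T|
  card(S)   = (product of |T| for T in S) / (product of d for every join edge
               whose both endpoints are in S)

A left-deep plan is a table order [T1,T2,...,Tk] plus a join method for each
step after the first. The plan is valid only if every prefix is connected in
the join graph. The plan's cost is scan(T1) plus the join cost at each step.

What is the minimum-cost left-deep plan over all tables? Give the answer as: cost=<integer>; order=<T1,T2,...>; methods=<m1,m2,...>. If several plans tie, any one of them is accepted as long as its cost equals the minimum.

Selinger DP (subsets sized 1..n):
  {A}: scan cost=120, card=120
  {C}: scan cost=500, card=500
  {B}: scan cost=60, card=60
  {D}: scan cost=300, card=300
  {AC}: card=6000; try (A,hash)→2680, (C,merge)→6080, (A,merge)→6460, (C,nl_idx)→7200, (C,hash)→9240, (A,nl_idx)→10000 …(+2); best=2680 via (A,hash)
  {AB}: card=480; try (B,hash)→960, (A,nl_idx)→960, (A,merge)→1440, (B,merge)→1500, (A,hash)→1800, (A,nl)→7260 …(+1); best=960 via (B,hash)
  {AD}: card=4500; try (A,hash)→2280, (D,merge)→4080, (A,merge)→4260, (D,hash)→5640, (A,nl_idx)→6900, (D,nl)→36120 …(+1); best=2280 via (A,hash)
  {ABC}: card=24000; try (B,hash)→9400, (C,hash)→10440, (C,merge)→10760, (C,nl_idx)→29280, (B,merge)→87100, (C,nl)→240960 …(+1); best=9400 via (B,hash)
  {ACD}: card=225000; try (D,hash)→14080, (C,hash)→15780, (C,merge)→70280, (D,merge)→89680, (C,nl_idx)→267780, (D,nl)→1802680 …(+1); best=14080 via (D,hash)
  {ABD}: card=18000; try (D,hash)→6840, (B,hash)→7500, (D,merge)→8760, (B,merge)→65700, (D,nl)→144960, (B,nl)→272280; best=6840 via (D,hash)
  {ABCD}: card=900000; try (C,hash)→33840, (D,hash)→38800, (B,hash)→239800, (C,merge)→299840, (D,merge)→396400, (C,nl_idx)→1068840 …(+4); best=33840 via (C,hash)

cost=33840; order=A,B,D,C; methods=hash,hash,hash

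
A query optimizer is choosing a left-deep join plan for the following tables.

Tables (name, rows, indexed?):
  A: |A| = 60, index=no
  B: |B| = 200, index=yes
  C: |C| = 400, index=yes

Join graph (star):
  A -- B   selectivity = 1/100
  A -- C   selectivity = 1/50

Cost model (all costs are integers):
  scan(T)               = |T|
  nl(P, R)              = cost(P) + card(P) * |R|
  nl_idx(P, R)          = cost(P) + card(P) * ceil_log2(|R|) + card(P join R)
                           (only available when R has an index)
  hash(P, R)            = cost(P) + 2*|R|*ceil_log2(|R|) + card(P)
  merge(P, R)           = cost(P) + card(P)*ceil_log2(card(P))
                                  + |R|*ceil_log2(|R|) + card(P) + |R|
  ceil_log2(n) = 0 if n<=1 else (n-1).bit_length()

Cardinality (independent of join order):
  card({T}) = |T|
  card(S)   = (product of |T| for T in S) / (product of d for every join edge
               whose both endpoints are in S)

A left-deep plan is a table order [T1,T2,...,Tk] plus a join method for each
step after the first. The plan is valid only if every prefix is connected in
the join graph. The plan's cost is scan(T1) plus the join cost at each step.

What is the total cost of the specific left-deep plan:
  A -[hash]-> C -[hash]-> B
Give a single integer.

11000

step 1: scan A: cost=60, card=60
step 2: join C via hash
    card(P join C) = 60*400/(50) = 480
    cost = 60 + 2*400*9 + 60 = 7320
step 3: join B via hash
    card(P join B) = 480*200/(100) = 960
    cost = 7320 + 2*200*8 + 480 = 11000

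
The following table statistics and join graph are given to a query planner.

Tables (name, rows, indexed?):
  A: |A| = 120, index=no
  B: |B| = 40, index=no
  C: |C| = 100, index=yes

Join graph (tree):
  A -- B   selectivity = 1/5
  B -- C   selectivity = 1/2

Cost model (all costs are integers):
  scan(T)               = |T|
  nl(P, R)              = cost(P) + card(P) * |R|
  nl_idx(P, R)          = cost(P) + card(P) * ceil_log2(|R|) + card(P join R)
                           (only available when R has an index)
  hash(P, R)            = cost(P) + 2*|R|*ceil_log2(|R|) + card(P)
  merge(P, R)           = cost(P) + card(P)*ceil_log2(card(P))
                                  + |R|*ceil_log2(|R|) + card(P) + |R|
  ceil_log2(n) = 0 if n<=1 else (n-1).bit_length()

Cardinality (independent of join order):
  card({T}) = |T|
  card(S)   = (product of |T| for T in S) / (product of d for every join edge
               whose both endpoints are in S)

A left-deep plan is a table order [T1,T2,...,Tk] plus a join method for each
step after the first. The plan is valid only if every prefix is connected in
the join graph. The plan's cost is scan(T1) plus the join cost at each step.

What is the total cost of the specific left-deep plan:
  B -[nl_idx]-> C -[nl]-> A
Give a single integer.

242320

step 1: scan B: cost=40, card=40
step 2: join C via nl_idx
    card(P join C) = 40*100/(2) = 2000
    cost = 40 + 40*7 + 2000 = 2320
step 3: join A via nl
    card(P join A) = 2000*120/(5) = 48000
    cost = 2320 + 2000*120 = 242320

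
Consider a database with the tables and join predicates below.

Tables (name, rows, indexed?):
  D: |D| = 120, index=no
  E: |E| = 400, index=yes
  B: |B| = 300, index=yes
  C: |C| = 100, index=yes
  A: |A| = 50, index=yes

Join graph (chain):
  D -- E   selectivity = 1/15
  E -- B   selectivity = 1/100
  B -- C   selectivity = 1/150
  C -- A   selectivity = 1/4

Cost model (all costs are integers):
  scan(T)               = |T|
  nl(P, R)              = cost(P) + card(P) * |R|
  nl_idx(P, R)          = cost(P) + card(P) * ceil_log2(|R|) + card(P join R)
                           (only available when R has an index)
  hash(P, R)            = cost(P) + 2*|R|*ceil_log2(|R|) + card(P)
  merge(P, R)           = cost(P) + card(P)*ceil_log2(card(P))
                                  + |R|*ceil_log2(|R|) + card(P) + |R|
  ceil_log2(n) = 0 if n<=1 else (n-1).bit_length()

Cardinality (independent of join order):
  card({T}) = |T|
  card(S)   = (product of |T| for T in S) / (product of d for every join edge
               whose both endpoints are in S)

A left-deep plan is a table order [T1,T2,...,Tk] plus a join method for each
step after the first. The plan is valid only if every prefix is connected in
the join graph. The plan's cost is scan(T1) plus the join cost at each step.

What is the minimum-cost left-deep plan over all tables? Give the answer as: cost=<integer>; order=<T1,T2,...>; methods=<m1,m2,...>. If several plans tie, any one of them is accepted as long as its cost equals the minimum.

Selinger DP (subsets sized 1..n):
  {D}: scan cost=120, card=120
  {E}: scan cost=400, card=400
  {B}: scan cost=300, card=300
  {C}: scan cost=100, card=100
  {A}: scan cost=50, card=50
  {DE}: card=3200; try (D,hash)→2480, (E,nl_idx)→4400, (E,merge)→5080, (D,merge)→5360, (E,hash)→7440, (E,nl)→48120 …(+1); best=2480 via (D,hash)
  {BE}: card=1200; try (E,nl_idx)→4200, (B,nl_idx)→5200, (B,hash)→6200, (E,merge)→7300, (B,merge)→7400, (E,hash)→7800 …(+2); best=4200 via (E,nl_idx)
  {BC}: card=200; try (B,nl_idx)→1200, (C,hash)→2000, (C,nl_idx)→2600, (B,merge)→3900, (C,merge)→4100, (B,hash)→5600 …(+2); best=1200 via (B,nl_idx)
  {AC}: card=1250; try (A,hash)→800, (C,merge)→1200, (A,merge)→1250, (C,hash)→1500, (C,nl_idx)→1650, (A,nl_idx)→1950 …(+2); best=800 via (A,hash)
  {BDE}: card=9600; try (D,hash)→7080, (B,hash)→11080, (D,merge)→19560, (B,nl_idx)→40880, (B,merge)→47080, (D,nl)→148200 …(+1); best=7080 via (D,hash)
  {BCE}: card=800; try (E,nl_idx)→3800, (C,hash)→6800, (E,merge)→7000, (E,hash)→8600, (C,nl_idx)→13400, (C,merge)→19400 …(+2); best=3800 via (E,nl_idx)
  {ABC}: card=2500; try (A,hash)→2000, (A,merge)→3350, (A,nl_idx)→4900, (B,hash)→7450, (A,nl)→11200, (B,nl_idx)→14550 …(+2); best=2000 via (A,hash)
  {BCDE}: card=6400; try (D,hash)→6280, (D,merge)→13560, (C,hash)→18080, (C,nl_idx)→80680, (D,nl)→99800, (C,merge)→151880 …(+1); best=6280 via (D,hash)
  {ABCE}: card=10000; try (A,hash)→5200, (E,hash)→11700, (A,merge)→12950, (A,nl_idx)→18600, (E,nl_idx)→34500, (E,merge)→38500 …(+2); best=5200 via (A,hash)
  {ABCDE}: card=80000; try (A,hash)→13280, (D,hash)→16880, (A,merge)→96230, (A,nl_idx)→124680, (D,merge)→156160, (A,nl)→326280 …(+1); best=13280 via (A,hash)

cost=13280; order=C,B,E,D,A; methods=nl_idx,nl_idx,hash,hash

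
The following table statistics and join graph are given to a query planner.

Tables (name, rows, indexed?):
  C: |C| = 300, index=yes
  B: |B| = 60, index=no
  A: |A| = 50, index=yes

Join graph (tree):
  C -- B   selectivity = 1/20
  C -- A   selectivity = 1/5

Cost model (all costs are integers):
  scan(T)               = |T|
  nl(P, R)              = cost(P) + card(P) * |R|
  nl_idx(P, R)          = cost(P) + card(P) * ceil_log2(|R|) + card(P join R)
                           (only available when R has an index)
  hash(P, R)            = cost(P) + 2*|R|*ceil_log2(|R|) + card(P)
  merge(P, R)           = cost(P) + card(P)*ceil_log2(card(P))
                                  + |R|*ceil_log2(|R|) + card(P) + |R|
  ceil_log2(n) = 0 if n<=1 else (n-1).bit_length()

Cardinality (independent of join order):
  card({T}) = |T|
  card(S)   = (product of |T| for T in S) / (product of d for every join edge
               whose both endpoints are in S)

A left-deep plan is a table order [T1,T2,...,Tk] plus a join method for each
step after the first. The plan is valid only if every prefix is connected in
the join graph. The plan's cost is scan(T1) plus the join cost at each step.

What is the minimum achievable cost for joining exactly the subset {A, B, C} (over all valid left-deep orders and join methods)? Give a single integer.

Selinger DP over subsets of {A,B,C}:
  {C}: scan cost=300, card=300
  {B}: scan cost=60, card=60
  {A}: scan cost=50, card=50
  {BC}: card=900; try (B,hash)→1320, (C,nl_idx)→1500, (C,merge)→3480, (B,merge)→3720, (C,hash)→5520, (C,nl)→18060 …(+1); best=1320 via (B,hash)
  {AC}: card=3000; try (A,hash)→1200, (C,merge)→3400, (C,nl_idx)→3500, (A,merge)→3650, (A,nl_idx)→5100, (C,hash)→5500 …(+2); best=1200 via (A,hash)
  {ABC}: card=9000; try (A,hash)→2820, (B,hash)→4920, (A,merge)→11570, (A,nl_idx)→15720, (B,merge)→40620, (A,nl)→46320 …(+1); best=2820 via (A,hash)

2820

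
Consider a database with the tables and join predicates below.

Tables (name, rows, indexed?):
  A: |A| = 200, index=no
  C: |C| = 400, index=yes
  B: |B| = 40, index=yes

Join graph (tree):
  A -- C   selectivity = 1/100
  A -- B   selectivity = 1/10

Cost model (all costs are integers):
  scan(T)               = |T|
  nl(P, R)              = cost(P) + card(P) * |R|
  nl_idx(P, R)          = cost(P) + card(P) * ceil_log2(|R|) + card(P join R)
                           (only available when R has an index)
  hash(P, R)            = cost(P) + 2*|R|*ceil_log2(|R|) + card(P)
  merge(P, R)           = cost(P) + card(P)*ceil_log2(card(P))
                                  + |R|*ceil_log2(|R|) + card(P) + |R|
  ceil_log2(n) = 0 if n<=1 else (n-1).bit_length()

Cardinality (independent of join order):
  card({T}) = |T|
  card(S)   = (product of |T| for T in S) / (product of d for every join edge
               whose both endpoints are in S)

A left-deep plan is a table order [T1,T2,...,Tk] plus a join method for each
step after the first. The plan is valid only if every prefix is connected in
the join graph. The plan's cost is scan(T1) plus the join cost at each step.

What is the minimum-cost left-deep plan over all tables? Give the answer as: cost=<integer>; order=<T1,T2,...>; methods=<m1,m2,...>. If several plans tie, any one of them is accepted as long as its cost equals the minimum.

Selinger DP (subsets sized 1..n):
  {A}: scan cost=200, card=200
  {C}: scan cost=400, card=400
  {B}: scan cost=40, card=40
  {AC}: card=800; try (C,nl_idx)→2800, (A,hash)→4000, (C,merge)→6000, (A,merge)→6200, (C,hash)→7600, (C,nl)→80200 …(+1); best=2800 via (C,nl_idx)
  {AB}: card=800; try (B,hash)→880, (A,merge)→2120, (B,nl_idx)→2200, (B,merge)→2280, (A,hash)→3280, (A,nl)→8040 …(+1); best=880 via (B,hash)
  {ABC}: card=3200; try (B,hash)→4080, (C,hash)→8880, (B,nl_idx)→10800, (C,nl_idx)→11280, (B,merge)→11880, (C,merge)→13680 …(+2); best=4080 via (B,hash)

cost=4080; order=A,C,B; methods=nl_idx,hash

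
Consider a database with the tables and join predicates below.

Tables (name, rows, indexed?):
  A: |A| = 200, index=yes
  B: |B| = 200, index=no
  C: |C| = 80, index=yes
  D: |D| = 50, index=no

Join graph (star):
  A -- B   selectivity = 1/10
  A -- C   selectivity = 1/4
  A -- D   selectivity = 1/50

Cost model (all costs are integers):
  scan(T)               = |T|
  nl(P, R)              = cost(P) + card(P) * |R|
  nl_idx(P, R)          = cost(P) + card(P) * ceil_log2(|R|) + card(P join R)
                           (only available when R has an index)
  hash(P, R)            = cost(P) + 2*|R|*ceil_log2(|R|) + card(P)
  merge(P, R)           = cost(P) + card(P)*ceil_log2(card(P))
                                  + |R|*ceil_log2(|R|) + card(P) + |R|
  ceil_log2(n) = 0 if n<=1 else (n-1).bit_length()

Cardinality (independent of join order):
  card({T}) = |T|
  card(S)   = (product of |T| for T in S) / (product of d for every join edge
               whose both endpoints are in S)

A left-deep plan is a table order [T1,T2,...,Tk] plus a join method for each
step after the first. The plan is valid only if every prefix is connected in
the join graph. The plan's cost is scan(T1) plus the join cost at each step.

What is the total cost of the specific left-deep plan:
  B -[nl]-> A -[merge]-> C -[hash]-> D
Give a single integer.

step 1: scan B: cost=200, card=200
step 2: join A via nl
    card(P join A) = 200*200/(10) = 4000
    cost = 200 + 200*200 = 40200
step 3: join C via merge
    card(P join C) = 4000*80/(4) = 80000
    cost = 40200 + 4000*12 + 80*7 + 4000 + 80 = 92840
step 4: join D via hash
    card(P join D) = 80000*50/(50) = 80000
    cost = 92840 + 2*50*6 + 80000 = 173440

173440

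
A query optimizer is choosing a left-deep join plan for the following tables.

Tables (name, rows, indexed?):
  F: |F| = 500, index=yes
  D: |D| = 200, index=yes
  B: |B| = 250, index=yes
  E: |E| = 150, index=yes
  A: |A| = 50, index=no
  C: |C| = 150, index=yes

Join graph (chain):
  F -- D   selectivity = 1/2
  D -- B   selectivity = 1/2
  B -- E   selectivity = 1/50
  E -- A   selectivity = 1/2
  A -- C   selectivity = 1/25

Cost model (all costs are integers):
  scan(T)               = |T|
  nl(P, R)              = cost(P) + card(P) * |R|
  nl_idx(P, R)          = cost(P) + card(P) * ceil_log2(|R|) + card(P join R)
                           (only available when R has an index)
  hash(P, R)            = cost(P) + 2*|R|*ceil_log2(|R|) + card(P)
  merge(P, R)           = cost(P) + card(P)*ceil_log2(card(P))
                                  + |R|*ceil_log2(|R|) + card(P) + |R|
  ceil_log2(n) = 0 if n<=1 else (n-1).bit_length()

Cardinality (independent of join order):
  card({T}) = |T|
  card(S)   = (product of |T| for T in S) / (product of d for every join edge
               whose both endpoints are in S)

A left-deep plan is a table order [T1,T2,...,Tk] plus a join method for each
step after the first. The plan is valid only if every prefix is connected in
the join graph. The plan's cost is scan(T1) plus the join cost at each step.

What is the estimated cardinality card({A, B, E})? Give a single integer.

18750

Tables in S: A(50), B(250), E(150)
Edges inside S: B-E(d=50), E-A(d=2)
numerator = 50 * 250 * 150 = 1875000
denominator = 50 * 2 = 100
card(S) = 1875000 / 100 = 18750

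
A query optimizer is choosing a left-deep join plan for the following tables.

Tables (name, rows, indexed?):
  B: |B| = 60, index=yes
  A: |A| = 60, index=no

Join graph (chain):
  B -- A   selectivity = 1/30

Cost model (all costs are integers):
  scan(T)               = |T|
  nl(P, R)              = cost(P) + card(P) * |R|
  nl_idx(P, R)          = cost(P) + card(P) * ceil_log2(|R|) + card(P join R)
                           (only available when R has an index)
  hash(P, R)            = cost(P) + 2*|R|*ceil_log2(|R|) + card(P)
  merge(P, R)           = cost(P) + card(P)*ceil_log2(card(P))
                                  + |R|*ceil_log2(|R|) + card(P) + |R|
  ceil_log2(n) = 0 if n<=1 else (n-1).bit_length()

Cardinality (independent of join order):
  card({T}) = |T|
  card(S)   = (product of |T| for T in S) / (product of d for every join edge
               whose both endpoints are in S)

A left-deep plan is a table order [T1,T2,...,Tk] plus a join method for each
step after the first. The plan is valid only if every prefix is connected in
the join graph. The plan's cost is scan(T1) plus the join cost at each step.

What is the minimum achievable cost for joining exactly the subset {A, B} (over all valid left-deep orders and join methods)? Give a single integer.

Selinger DP over subsets of {A,B}:
  {B}: scan cost=60, card=60
  {A}: scan cost=60, card=60
  {AB}: card=120; try (B,nl_idx)→540, (B,hash)→840, (A,hash)→840, (B,merge)→900, (A,merge)→900, (B,nl)→3660 …(+1); best=540 via (B,nl_idx)

540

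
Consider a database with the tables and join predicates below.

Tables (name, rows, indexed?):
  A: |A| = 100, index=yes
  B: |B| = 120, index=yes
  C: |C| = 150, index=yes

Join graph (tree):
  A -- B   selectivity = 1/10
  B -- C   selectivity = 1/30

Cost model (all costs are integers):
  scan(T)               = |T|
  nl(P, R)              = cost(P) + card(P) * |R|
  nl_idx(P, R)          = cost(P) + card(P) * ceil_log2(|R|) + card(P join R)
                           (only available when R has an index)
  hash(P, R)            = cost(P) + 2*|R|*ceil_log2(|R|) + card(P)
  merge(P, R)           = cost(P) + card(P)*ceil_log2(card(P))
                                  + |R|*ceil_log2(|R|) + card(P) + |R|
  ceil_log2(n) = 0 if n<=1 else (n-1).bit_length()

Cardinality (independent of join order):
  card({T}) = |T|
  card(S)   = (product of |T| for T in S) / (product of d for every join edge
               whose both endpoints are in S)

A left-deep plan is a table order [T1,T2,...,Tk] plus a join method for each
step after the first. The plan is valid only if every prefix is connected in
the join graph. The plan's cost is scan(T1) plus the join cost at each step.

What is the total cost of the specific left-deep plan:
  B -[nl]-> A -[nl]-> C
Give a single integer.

192120

step 1: scan B: cost=120, card=120
step 2: join A via nl
    card(P join A) = 120*100/(10) = 1200
    cost = 120 + 120*100 = 12120
step 3: join C via nl
    card(P join C) = 1200*150/(30) = 6000
    cost = 12120 + 1200*150 = 192120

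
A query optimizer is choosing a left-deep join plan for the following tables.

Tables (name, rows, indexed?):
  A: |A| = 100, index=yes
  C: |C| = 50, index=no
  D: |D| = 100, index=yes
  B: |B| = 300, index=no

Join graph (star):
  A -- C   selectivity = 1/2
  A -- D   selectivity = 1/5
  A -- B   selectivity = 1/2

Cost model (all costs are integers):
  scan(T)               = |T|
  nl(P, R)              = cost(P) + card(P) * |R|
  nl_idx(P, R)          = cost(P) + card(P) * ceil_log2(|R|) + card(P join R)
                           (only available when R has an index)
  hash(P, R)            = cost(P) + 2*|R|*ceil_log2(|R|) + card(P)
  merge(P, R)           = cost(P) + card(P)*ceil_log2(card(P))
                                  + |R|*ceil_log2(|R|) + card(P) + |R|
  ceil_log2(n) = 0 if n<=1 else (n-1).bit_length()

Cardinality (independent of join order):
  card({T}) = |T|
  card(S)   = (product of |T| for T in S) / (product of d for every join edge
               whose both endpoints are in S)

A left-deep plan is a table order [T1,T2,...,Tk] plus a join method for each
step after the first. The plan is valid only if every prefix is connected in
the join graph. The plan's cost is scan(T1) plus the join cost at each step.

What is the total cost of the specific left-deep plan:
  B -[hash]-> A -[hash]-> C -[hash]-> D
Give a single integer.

394000

step 1: scan B: cost=300, card=300
step 2: join A via hash
    card(P join A) = 300*100/(2) = 15000
    cost = 300 + 2*100*7 + 300 = 2000
step 3: join C via hash
    card(P join C) = 15000*50/(2) = 375000
    cost = 2000 + 2*50*6 + 15000 = 17600
step 4: join D via hash
    card(P join D) = 375000*100/(5) = 7500000
    cost = 17600 + 2*100*7 + 375000 = 394000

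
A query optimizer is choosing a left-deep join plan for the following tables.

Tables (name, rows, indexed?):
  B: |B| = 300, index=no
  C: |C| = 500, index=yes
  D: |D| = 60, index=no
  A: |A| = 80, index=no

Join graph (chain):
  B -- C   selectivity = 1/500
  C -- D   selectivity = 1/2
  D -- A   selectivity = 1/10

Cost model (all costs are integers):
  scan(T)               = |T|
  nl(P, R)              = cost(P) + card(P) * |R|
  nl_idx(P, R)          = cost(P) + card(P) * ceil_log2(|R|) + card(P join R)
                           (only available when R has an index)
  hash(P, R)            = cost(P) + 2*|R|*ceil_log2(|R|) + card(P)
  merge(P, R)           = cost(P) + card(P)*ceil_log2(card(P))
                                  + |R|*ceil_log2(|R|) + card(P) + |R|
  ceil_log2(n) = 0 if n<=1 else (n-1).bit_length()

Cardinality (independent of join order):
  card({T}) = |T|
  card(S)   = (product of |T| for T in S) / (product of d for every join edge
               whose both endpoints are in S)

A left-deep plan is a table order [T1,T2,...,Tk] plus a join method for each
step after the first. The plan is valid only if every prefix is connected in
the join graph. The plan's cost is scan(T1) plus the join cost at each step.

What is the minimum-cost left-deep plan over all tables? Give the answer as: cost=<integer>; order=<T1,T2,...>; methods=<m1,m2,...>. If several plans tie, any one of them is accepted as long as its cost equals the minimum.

Selinger DP (subsets sized 1..n):
  {B}: scan cost=300, card=300
  {C}: scan cost=500, card=500
  {D}: scan cost=60, card=60
  {A}: scan cost=80, card=80
  {BC}: card=300; try (C,nl_idx)→3300, (B,hash)→6400, (C,merge)→8300, (B,merge)→8500, (C,hash)→9600, (C,nl)→150300 …(+1); best=3300 via (C,nl_idx)
  {CD}: card=15000; try (D,hash)→1720, (C,merge)→5480, (D,merge)→5920, (C,hash)→9120, (C,nl_idx)→15600, (C,nl)→30060 …(+1); best=1720 via (D,hash)
  {AD}: card=480; try (D,hash)→880, (A,merge)→1120, (D,merge)→1140, (A,hash)→1240, (A,nl)→4860, (D,nl)→4880; best=880 via (D,hash)
  {BCD}: card=9000; try (D,hash)→4320, (D,merge)→6720, (D,nl)→21300, (B,hash)→22120, (B,merge)→229720, (B,nl)→4501720; best=4320 via (D,hash)
  {ACD}: card=120000; try (C,hash)→10360, (C,merge)→10680, (A,hash)→17840, (C,nl_idx)→125200, (A,merge)→227360, (C,nl)→240880 …(+1); best=10360 via (C,hash)
  {ABCD}: card=72000; try (A,hash)→14440, (B,hash)→135760, (A,merge)→139960, (A,nl)→724320, (B,merge)→2173360, (B,nl)→36010360; best=14440 via (A,hash)

cost=14440; order=B,C,D,A; methods=nl_idx,hash,hash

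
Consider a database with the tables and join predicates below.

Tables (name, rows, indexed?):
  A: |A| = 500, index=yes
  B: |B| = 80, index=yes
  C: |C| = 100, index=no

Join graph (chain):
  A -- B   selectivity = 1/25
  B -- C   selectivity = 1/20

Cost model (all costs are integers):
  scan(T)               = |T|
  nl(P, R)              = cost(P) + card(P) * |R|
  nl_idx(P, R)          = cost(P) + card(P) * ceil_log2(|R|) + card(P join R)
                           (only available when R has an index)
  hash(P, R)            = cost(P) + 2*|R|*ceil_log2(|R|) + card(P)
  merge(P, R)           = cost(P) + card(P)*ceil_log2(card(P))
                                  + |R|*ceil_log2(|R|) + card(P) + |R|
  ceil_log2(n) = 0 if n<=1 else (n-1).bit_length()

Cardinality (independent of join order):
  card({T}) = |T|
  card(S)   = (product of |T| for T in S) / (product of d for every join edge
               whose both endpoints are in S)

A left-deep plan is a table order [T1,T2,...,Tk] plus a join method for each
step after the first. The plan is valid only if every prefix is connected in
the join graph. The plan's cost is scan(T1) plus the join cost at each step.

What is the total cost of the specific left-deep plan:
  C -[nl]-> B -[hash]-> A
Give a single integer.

step 1: scan C: cost=100, card=100
step 2: join B via nl
    card(P join B) = 100*80/(20) = 400
    cost = 100 + 100*80 = 8100
step 3: join A via hash
    card(P join A) = 400*500/(25) = 8000
    cost = 8100 + 2*500*9 + 400 = 17500

17500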